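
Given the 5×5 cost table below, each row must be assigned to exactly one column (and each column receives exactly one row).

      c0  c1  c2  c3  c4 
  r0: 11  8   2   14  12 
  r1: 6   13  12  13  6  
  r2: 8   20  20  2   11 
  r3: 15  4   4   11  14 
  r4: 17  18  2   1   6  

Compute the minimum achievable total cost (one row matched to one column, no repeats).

Minimum assignment cost: 20

optimal assignment: row0→col2 (cost 2), row1→col0 (cost 6), row2→col3 (cost 2), row3→col1 (cost 4), row4→col4 (cost 6)
total = 2 + 6 + 2 + 4 + 6 = 20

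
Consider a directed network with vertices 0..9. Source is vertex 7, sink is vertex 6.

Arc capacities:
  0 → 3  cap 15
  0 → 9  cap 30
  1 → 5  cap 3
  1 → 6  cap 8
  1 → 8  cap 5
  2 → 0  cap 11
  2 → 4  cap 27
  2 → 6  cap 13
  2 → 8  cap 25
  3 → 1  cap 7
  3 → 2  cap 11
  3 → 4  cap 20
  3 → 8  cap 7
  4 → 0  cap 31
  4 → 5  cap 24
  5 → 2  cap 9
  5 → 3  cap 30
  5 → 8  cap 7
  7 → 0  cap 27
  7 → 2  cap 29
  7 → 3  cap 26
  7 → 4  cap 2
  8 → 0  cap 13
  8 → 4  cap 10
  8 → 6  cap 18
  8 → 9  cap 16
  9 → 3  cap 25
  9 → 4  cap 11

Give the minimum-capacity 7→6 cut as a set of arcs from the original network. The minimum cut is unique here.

augment #1: 7→2→6 push 13
augment #2: 7→2→8→6 push 16
augment #3: 7→3→1→6 push 7
augment #4: 7→3→8→6 push 2
max flow = 38; residual-reachable set from 7 gives S-side
cut edges (S→T): {(2,6), (3,1), (8,6)} total cap 38

Min-cut arcs: {(2,6), (3,1), (8,6)} (total capacity 38)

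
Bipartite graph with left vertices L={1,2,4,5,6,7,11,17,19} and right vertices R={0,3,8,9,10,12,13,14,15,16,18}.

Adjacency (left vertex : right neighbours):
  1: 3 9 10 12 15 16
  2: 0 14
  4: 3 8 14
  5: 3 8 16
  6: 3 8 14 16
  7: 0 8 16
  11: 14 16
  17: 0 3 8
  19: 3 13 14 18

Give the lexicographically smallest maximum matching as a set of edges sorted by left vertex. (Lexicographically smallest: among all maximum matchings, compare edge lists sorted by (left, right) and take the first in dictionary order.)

Lex-smallest maximum matching: {(1,9), (2,0), (4,3), (5,8), (6,14), (7,16), (19,13)}

|M| = 7 (so the lex-smallest maximum matching has 7 edges)
process left vertices in ascending order; for each, take the smallest-labelled available neighbour that still permits 7 edges overall, or leave it unmatched if none does
lex-smallest matching: {1-9, 2-0, 4-3, 5-8, 6-14, 7-16, 19-13}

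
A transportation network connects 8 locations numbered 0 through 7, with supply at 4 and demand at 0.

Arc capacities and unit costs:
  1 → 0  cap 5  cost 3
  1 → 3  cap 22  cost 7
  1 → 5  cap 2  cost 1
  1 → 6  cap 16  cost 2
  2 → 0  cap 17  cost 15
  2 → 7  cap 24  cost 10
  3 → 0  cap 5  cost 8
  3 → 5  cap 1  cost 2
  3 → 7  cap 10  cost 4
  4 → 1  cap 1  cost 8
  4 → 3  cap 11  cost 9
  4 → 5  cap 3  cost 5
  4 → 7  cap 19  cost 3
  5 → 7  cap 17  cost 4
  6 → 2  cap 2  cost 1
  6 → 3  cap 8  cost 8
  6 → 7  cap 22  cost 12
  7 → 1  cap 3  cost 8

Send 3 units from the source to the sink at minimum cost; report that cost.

Minimum cost for 3 units: 39

shortest-cost path #1: 4→1→0 push 1 @ unit cost 11 (adds 11)
shortest-cost path #2: 4→7→1→0 push 2 @ unit cost 14 (adds 28)
total cost = 39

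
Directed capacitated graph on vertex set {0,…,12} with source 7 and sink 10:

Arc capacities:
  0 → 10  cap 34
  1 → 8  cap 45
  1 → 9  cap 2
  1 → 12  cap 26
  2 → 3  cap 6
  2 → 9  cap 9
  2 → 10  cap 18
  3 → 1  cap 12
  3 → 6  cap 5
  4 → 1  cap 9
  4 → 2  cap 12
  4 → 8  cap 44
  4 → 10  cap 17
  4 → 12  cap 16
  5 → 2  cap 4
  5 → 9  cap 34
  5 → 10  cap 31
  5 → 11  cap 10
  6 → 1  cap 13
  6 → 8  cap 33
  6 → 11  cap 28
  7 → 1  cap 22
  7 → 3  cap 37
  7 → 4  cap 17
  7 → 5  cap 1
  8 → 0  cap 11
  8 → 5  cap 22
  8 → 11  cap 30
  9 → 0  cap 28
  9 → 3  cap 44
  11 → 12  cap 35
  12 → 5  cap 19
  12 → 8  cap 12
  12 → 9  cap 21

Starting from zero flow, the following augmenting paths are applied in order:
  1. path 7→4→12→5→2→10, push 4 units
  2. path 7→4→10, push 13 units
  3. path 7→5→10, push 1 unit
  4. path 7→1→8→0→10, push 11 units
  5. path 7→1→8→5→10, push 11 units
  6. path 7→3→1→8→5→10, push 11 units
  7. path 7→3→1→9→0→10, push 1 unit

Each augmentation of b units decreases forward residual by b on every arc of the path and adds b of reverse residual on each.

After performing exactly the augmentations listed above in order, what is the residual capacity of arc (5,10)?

after path 1 (7→4→12→5→2→10, push 4): res(5,10)=31
after path 2 (7→4→10, push 13): res(5,10)=31
after path 3 (7→5→10, push 1): res(5,10)=30
after path 4 (7→1→8→0→10, push 11): res(5,10)=30
after path 5 (7→1→8→5→10, push 11): res(5,10)=19
after path 6 (7→3→1→8→5→10, push 11): res(5,10)=8
after path 7 (7→3→1→9→0→10, push 1): res(5,10)=8

Residual capacity of (5,10): 8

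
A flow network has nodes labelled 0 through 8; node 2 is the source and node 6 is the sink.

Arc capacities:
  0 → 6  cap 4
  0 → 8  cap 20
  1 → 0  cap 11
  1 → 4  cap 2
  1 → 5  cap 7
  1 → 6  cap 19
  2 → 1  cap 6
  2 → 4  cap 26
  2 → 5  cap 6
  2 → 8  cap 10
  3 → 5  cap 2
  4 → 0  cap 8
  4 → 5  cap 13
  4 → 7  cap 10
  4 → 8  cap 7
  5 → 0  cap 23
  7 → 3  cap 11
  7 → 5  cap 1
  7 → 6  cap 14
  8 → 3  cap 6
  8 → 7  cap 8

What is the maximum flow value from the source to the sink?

Maximum flow value: 24

augment #1: 2→1→6 bottleneck 6, total now 6
augment #2: 2→4→0→6 bottleneck 4, total now 10
augment #3: 2→4→7→6 bottleneck 10, total now 20
augment #4: 2→8→7→6 bottleneck 4, total now 24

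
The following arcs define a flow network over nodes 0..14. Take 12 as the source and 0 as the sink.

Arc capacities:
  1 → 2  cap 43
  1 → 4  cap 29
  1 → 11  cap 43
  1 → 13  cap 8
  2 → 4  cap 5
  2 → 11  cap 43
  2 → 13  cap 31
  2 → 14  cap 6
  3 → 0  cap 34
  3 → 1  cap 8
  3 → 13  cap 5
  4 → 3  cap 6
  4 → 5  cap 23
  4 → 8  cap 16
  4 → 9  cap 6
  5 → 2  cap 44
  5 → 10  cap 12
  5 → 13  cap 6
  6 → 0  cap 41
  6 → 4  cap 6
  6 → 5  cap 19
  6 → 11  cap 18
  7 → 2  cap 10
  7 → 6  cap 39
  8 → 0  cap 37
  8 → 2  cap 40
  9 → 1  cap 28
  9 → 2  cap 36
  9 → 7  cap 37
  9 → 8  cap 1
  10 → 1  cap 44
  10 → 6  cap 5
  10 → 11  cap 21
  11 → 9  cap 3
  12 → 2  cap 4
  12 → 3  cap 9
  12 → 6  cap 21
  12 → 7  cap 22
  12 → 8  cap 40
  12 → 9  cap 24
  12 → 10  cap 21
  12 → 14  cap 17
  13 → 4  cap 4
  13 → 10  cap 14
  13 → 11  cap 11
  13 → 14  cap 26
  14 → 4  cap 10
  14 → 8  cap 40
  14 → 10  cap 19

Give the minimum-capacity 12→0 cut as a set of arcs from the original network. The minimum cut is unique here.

Min-cut arcs: {(4,3), (6,0), (8,0), (12,3)} (total capacity 93)

augment #1: 12→3→0 push 9
augment #2: 12→6→0 push 21
augment #3: 12→8→0 push 37
augment #4: 12→7→6→0 push 20
augment #5: 12→2→4→3→0 push 4
augment #6: 12→14→4→3→0 push 2
max flow = 93; residual-reachable set from 12 gives S-side
cut edges (S→T): {(4,3), (6,0), (8,0), (12,3)} total cap 93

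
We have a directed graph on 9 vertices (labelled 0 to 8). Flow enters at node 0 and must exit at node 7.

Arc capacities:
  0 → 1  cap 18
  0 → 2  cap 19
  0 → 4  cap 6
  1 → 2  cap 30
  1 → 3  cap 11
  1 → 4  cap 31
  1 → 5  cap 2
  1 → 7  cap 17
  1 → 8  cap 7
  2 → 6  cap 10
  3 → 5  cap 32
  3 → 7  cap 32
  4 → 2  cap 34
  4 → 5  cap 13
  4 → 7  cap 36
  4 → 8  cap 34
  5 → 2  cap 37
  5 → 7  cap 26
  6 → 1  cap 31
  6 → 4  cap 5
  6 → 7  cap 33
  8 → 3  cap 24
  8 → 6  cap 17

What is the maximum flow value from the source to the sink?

augment #1: 0→1→7 bottleneck 17, total now 17
augment #2: 0→4→7 bottleneck 6, total now 23
augment #3: 0→1→3→7 bottleneck 1, total now 24
augment #4: 0→2→6→7 bottleneck 10, total now 34

Maximum flow value: 34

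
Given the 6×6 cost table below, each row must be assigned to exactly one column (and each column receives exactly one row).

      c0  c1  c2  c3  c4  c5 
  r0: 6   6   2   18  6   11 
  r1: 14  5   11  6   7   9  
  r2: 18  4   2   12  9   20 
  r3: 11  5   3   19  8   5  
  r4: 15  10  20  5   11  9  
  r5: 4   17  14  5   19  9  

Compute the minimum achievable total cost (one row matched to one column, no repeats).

one of 2 optimal assignments: row0→col2 (cost 2), row1→col4 (cost 7), row2→col1 (cost 4), row3→col5 (cost 5), row4→col3 (cost 5), row5→col0 (cost 4)
total = 2 + 7 + 4 + 5 + 5 + 4 = 27

Minimum assignment cost: 27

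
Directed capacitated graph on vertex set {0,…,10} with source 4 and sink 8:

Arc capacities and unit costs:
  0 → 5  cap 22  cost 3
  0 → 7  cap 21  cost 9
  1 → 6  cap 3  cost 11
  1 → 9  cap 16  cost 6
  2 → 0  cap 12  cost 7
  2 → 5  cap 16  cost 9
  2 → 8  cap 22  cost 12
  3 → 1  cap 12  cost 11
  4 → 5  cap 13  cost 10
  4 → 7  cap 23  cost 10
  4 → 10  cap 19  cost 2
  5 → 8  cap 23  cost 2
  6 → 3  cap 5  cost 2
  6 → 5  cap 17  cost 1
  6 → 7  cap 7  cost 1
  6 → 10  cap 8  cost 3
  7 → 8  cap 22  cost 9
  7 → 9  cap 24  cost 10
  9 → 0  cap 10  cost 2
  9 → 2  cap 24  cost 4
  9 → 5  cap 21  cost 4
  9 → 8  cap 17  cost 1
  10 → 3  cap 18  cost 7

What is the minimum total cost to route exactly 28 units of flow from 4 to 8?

shortest-cost path #1: 4→5→8 push 13 @ unit cost 12 (adds 156)
shortest-cost path #2: 4→7→8 push 15 @ unit cost 19 (adds 285)
total cost = 441

Minimum cost for 28 units: 441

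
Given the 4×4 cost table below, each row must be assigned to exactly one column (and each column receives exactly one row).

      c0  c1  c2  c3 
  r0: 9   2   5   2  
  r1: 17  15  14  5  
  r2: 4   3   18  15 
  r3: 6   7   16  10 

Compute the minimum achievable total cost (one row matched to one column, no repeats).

Minimum assignment cost: 19

optimal assignment: row0→col2 (cost 5), row1→col3 (cost 5), row2→col1 (cost 3), row3→col0 (cost 6)
total = 5 + 5 + 3 + 6 = 19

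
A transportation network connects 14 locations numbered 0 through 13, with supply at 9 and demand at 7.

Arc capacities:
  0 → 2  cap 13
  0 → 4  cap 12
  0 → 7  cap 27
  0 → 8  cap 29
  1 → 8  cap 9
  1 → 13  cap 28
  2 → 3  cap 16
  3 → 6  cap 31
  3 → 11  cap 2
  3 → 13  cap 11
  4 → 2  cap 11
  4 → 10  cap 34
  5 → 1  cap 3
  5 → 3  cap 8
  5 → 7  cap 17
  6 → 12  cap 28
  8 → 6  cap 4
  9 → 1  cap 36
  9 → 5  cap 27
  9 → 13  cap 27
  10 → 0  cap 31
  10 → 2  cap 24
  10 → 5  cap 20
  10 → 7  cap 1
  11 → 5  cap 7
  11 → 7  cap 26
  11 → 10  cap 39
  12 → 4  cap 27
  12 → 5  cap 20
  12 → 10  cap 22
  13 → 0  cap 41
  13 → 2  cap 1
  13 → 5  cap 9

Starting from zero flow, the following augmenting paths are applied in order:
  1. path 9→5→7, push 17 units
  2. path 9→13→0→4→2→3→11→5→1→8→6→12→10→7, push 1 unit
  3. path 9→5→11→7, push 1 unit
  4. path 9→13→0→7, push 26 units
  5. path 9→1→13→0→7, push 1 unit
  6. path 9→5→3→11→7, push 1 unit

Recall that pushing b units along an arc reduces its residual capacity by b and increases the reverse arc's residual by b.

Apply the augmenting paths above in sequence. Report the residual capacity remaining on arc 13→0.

after path 1 (9→5→7, push 17): res(13,0)=41
after path 2 (9→13→0→4→2→3→11→5→1→8→6→12→10→7, push 1): res(13,0)=40
after path 3 (9→5→11→7, push 1): res(13,0)=40
after path 4 (9→13→0→7, push 26): res(13,0)=14
after path 5 (9→1→13→0→7, push 1): res(13,0)=13
after path 6 (9→5→3→11→7, push 1): res(13,0)=13

Residual capacity of (13,0): 13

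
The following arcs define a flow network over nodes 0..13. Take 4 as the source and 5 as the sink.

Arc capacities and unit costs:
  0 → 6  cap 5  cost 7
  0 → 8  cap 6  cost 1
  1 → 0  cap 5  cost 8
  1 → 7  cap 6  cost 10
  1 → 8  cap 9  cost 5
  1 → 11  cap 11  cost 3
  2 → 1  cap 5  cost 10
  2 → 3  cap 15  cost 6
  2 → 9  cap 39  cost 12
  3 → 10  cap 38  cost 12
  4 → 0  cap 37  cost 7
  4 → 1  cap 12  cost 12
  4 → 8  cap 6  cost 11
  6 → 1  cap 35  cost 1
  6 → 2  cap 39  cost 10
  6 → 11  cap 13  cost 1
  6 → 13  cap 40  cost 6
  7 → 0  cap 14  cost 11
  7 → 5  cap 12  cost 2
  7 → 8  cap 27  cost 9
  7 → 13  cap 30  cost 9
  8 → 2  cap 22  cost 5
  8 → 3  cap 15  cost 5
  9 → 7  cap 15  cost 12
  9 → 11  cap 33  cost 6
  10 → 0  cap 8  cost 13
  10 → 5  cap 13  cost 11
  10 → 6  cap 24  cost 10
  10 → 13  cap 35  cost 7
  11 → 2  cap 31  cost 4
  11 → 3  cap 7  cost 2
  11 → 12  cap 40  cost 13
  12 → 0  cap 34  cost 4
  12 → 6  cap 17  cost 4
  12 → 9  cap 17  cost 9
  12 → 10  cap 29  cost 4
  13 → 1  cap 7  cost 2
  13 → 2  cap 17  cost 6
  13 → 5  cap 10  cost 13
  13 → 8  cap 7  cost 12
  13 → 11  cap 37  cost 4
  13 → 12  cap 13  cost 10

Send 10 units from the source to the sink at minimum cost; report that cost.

shortest-cost path #1: 4→1→7→5 push 6 @ unit cost 24 (adds 144)
shortest-cost path #2: 4→0→6→13→5 push 4 @ unit cost 33 (adds 132)
total cost = 276

Minimum cost for 10 units: 276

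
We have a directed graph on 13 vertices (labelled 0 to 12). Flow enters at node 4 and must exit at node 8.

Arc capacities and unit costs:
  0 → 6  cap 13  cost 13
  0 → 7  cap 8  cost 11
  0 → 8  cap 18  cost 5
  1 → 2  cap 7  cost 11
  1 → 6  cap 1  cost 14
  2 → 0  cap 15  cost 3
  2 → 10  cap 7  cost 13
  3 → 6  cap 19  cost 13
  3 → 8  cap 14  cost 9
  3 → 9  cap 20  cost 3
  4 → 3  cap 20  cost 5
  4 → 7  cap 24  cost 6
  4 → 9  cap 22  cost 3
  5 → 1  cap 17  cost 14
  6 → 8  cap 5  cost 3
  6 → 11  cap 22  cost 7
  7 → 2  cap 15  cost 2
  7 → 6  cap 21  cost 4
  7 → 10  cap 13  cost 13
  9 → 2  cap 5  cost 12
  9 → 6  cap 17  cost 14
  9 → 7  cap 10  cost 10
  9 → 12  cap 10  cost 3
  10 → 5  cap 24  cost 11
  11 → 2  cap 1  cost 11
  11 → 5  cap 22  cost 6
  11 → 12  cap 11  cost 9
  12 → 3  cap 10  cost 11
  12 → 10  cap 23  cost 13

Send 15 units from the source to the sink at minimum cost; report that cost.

shortest-cost path #1: 4→7→6→8 push 5 @ unit cost 13 (adds 65)
shortest-cost path #2: 4→3→8 push 10 @ unit cost 14 (adds 140)
total cost = 205

Minimum cost for 15 units: 205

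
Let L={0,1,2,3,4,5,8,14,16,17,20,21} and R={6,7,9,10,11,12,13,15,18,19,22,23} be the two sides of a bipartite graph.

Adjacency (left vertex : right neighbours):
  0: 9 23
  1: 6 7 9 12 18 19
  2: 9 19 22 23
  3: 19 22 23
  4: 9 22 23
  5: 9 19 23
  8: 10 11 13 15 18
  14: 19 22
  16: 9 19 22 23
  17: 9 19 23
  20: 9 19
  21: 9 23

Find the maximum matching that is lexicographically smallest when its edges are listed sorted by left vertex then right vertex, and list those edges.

|M| = 6 (so the lex-smallest maximum matching has 6 edges)
process left vertices in ascending order; for each, take the smallest-labelled available neighbour that still permits 6 edges overall, or leave it unmatched if none does
lex-smallest matching: {0-9, 1-6, 2-19, 3-22, 4-23, 8-10}

Lex-smallest maximum matching: {(0,9), (1,6), (2,19), (3,22), (4,23), (8,10)}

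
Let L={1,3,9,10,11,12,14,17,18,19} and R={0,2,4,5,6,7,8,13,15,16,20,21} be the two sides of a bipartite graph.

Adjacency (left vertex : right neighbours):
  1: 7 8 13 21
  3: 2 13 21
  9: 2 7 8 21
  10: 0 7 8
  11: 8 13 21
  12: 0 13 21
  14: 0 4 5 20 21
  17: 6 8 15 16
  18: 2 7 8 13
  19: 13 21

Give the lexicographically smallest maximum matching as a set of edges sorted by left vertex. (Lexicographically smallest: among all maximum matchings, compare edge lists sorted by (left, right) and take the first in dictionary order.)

|M| = 8 (so the lex-smallest maximum matching has 8 edges)
process left vertices in ascending order; for each, take the smallest-labelled available neighbour that still permits 8 edges overall, or leave it unmatched if none does
lex-smallest matching: {1-7, 3-2, 9-8, 10-0, 11-13, 12-21, 14-4, 17-6}

Lex-smallest maximum matching: {(1,7), (3,2), (9,8), (10,0), (11,13), (12,21), (14,4), (17,6)}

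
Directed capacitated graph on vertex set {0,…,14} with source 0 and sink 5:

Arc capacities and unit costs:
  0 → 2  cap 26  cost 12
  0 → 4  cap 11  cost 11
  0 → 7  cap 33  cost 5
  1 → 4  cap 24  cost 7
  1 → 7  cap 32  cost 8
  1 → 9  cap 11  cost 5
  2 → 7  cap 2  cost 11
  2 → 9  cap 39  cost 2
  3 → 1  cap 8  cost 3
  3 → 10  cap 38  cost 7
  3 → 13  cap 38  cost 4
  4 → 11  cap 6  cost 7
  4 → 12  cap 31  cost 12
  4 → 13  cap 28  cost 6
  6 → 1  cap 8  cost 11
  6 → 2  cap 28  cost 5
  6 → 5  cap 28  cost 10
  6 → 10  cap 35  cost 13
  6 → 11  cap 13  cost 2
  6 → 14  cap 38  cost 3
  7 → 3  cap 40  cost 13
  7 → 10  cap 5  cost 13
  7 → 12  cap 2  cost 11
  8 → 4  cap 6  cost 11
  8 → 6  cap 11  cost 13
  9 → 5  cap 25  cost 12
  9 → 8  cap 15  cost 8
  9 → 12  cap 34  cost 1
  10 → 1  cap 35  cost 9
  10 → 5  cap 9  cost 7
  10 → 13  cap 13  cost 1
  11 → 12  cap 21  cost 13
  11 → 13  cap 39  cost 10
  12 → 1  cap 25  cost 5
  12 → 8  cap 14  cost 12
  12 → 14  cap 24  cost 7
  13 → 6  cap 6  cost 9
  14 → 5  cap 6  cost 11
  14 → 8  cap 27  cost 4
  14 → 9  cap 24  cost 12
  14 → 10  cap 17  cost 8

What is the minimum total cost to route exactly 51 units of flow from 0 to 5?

shortest-cost path #1: 0→7→10→5 push 5 @ unit cost 25 (adds 125)
shortest-cost path #2: 0→2→9→5 push 25 @ unit cost 26 (adds 650)
shortest-cost path #3: 0→7→3→10→5 push 4 @ unit cost 32 (adds 128)
shortest-cost path #4: 0→2→9→12→14→5 push 1 @ unit cost 33 (adds 33)
shortest-cost path #5: 0→7→12→14→5 push 2 @ unit cost 34 (adds 68)
shortest-cost path #6: 0→4→13→6→5 push 6 @ unit cost 36 (adds 216)
shortest-cost path #7: 0→4→12→14→5 push 3 @ unit cost 41 (adds 123)
shortest-cost path #8: 0→4→12→9→8→6→5 push 1 @ unit cost 53 (adds 53)
shortest-cost path #9: 0→4→12→14→8→6→5 push 1 @ unit cost 57 (adds 57)
shortest-cost path #10: 0→7→3→1→9→8→6→5 push 3 @ unit cost 57 (adds 171)
total cost = 1624

Minimum cost for 51 units: 1624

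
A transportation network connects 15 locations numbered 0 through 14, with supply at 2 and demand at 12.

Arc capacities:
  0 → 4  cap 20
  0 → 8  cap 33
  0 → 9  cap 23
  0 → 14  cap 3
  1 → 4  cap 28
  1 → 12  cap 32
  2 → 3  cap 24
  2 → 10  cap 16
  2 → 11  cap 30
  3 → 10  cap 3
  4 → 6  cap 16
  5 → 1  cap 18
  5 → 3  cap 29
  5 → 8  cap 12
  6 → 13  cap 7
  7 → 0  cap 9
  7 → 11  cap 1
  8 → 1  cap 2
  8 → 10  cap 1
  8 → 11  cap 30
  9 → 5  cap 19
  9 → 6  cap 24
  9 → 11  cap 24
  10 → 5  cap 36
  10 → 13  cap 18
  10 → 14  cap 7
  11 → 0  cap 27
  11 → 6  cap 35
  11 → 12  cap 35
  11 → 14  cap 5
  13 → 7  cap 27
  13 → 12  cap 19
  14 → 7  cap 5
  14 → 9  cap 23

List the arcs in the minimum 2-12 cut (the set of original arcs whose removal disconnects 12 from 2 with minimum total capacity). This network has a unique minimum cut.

augment #1: 2→11→12 push 30
augment #2: 2→10→13→12 push 16
augment #3: 2→3→10→13→12 push 2
augment #4: 2→3→10→5→1→12 push 1
max flow = 49; residual-reachable set from 2 gives S-side
cut edges (S→T): {(2,10), (2,11), (3,10)} total cap 49

Min-cut arcs: {(2,10), (2,11), (3,10)} (total capacity 49)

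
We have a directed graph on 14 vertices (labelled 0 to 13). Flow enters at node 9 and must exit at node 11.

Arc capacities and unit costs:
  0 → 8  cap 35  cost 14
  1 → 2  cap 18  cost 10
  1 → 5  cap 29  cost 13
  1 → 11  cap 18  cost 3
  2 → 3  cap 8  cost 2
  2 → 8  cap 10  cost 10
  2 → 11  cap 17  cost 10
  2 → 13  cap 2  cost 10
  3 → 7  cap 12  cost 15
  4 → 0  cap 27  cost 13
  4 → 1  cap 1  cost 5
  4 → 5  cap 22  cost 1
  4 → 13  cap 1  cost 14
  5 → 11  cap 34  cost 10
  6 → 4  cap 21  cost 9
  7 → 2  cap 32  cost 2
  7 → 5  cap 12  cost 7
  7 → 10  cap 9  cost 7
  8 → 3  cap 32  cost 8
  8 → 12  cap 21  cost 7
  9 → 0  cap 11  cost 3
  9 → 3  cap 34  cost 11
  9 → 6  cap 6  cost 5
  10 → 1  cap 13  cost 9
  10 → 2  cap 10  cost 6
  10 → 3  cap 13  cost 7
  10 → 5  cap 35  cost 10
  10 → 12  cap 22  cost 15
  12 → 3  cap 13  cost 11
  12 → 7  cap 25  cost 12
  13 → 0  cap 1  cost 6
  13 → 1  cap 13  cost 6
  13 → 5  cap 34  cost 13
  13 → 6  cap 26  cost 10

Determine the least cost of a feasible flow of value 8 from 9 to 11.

Minimum cost for 8 units: 223

shortest-cost path #1: 9→6→4→1→11 push 1 @ unit cost 22 (adds 22)
shortest-cost path #2: 9→6→4→5→11 push 5 @ unit cost 25 (adds 125)
shortest-cost path #3: 9→3→7→2→11 push 2 @ unit cost 38 (adds 76)
total cost = 223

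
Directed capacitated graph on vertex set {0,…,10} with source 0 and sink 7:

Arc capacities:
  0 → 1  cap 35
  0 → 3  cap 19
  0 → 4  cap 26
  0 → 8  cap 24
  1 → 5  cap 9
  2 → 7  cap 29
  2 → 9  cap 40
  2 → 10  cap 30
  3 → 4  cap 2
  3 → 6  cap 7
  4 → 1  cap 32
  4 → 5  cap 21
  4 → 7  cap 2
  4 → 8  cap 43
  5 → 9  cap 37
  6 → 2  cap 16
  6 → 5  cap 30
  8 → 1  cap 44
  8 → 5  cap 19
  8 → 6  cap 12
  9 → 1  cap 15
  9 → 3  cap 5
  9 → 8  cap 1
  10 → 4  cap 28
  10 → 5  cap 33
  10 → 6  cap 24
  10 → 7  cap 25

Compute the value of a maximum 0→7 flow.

Maximum flow value: 18

augment #1: 0→4→7 bottleneck 2, total now 2
augment #2: 0→3→6→2→7 bottleneck 7, total now 9
augment #3: 0→8→6→2→7 bottleneck 9, total now 18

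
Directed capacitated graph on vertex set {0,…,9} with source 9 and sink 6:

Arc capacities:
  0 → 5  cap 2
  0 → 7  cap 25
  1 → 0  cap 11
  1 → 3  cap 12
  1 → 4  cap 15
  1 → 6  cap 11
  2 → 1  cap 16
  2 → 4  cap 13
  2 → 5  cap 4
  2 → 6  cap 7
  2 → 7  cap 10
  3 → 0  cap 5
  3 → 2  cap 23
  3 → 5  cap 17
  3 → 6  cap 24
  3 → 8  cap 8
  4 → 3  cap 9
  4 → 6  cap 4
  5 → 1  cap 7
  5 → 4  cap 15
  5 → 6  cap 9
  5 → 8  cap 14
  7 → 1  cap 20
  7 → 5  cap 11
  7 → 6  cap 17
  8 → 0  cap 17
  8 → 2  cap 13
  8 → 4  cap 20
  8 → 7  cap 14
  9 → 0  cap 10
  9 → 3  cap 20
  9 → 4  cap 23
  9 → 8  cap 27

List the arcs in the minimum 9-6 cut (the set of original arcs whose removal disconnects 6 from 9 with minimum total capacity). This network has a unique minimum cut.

Min-cut arcs: {(4,3), (4,6), (9,0), (9,3), (9,8)} (total capacity 70)

augment #1: 9→3→6 push 20
augment #2: 9→4→6 push 4
augment #3: 9→0→5→6 push 2
augment #4: 9→0→7→6 push 8
augment #5: 9→4→3→6 push 4
augment #6: 9→8→2→6 push 7
augment #7: 9→8→7→6 push 9
augment #8: 9→4→3→5→6 push 5
augment #9: 9→8→2→1→6 push 6
augment #10: 9→8→7→1→6 push 5
max flow = 70; residual-reachable set from 9 gives S-side
cut edges (S→T): {(4,3), (4,6), (9,0), (9,3), (9,8)} total cap 70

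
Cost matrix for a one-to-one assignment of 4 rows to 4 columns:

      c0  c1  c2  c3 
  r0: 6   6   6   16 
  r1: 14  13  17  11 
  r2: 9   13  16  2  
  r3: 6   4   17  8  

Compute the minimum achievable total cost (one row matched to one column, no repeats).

optimal assignment: row0→col2 (cost 6), row1→col0 (cost 14), row2→col3 (cost 2), row3→col1 (cost 4)
total = 6 + 14 + 2 + 4 = 26

Minimum assignment cost: 26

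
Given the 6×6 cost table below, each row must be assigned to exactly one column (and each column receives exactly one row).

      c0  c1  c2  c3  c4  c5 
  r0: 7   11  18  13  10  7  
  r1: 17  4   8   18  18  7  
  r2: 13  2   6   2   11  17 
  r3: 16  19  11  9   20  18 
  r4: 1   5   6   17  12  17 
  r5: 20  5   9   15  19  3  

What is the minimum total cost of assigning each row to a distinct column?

optimal assignment: row0→col4 (cost 10), row1→col1 (cost 4), row2→col3 (cost 2), row3→col2 (cost 11), row4→col0 (cost 1), row5→col5 (cost 3)
total = 10 + 4 + 2 + 11 + 1 + 3 = 31

Minimum assignment cost: 31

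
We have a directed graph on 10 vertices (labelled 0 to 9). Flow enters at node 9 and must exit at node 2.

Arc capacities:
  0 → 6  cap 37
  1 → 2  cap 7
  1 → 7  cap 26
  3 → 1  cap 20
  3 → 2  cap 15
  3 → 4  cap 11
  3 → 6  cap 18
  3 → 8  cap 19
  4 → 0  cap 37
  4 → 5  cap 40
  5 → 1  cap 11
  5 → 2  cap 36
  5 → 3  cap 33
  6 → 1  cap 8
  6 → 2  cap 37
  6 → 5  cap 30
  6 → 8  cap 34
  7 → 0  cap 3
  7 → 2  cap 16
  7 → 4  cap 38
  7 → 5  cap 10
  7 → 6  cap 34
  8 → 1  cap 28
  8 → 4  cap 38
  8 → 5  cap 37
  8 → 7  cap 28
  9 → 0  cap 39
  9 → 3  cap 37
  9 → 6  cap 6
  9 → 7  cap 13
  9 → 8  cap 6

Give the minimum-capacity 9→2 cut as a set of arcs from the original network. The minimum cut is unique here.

Min-cut arcs: {(0,6), (9,3), (9,6), (9,7), (9,8)} (total capacity 99)

augment #1: 9→3→2 push 15
augment #2: 9→6→2 push 6
augment #3: 9→7→2 push 13
augment #4: 9→0→6→2 push 31
augment #5: 9→3→1→2 push 7
augment #6: 9→8→5→2 push 6
augment #7: 9→0→6→5→2 push 6
augment #8: 9→3→1→7→2 push 3
augment #9: 9→3→4→5→2 push 11
augment #10: 9→3→6→5→2 push 1
max flow = 99; residual-reachable set from 9 gives S-side
cut edges (S→T): {(0,6), (9,3), (9,6), (9,7), (9,8)} total cap 99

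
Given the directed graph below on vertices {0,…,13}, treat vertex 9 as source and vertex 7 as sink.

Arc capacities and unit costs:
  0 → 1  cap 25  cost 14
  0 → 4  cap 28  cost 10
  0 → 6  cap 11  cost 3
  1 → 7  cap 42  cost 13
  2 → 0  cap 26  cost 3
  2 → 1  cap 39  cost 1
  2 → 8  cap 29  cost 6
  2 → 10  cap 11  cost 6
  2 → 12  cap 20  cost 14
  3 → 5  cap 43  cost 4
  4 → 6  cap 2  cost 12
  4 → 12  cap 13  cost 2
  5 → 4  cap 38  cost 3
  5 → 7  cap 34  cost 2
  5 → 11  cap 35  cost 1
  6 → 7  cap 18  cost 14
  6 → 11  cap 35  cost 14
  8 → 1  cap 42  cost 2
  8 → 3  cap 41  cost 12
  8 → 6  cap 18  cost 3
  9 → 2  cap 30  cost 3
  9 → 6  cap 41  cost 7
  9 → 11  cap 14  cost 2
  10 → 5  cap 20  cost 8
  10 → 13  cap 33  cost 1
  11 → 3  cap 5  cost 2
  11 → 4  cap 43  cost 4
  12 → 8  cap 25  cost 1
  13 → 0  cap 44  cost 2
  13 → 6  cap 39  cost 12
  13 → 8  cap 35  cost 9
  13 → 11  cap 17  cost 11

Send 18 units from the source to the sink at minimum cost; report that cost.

Minimum cost for 18 units: 271

shortest-cost path #1: 9→11→3→5→7 push 5 @ unit cost 10 (adds 50)
shortest-cost path #2: 9→2→1→7 push 13 @ unit cost 17 (adds 221)
total cost = 271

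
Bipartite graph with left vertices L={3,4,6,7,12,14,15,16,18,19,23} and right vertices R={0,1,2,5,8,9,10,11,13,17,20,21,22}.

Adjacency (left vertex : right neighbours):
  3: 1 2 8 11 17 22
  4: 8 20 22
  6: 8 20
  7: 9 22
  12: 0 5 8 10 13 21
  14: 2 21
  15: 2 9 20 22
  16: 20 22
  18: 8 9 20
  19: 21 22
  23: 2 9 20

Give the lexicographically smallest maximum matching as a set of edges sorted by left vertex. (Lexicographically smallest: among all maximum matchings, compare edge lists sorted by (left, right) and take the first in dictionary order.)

Lex-smallest maximum matching: {(3,1), (4,8), (6,20), (7,9), (12,0), (14,2), (15,22), (19,21)}

|M| = 8 (so the lex-smallest maximum matching has 8 edges)
process left vertices in ascending order; for each, take the smallest-labelled available neighbour that still permits 8 edges overall, or leave it unmatched if none does
lex-smallest matching: {3-1, 4-8, 6-20, 7-9, 12-0, 14-2, 15-22, 19-21}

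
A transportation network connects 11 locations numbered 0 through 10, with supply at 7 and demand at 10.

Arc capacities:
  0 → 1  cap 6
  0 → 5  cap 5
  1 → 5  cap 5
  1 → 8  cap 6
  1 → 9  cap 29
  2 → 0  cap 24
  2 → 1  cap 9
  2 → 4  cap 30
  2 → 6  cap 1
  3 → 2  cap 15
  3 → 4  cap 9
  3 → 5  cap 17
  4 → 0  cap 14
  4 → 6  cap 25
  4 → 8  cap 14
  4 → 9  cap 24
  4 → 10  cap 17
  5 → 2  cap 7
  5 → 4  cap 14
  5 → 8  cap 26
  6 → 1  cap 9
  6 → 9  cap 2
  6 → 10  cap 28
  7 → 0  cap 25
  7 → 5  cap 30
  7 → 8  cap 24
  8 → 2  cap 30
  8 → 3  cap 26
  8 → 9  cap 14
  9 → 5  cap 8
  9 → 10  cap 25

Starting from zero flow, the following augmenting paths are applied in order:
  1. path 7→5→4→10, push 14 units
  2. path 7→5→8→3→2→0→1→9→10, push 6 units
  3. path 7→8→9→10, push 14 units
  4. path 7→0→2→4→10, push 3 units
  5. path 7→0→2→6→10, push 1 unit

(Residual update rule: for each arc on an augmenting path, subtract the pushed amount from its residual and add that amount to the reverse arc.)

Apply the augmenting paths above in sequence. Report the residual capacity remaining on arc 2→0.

Residual capacity of (2,0): 22

after path 1 (7→5→4→10, push 14): res(2,0)=24
after path 2 (7→5→8→3→2→0→1→9→10, push 6): res(2,0)=18
after path 3 (7→8→9→10, push 14): res(2,0)=18
after path 4 (7→0→2→4→10, push 3): res(2,0)=21
after path 5 (7→0→2→6→10, push 1): res(2,0)=22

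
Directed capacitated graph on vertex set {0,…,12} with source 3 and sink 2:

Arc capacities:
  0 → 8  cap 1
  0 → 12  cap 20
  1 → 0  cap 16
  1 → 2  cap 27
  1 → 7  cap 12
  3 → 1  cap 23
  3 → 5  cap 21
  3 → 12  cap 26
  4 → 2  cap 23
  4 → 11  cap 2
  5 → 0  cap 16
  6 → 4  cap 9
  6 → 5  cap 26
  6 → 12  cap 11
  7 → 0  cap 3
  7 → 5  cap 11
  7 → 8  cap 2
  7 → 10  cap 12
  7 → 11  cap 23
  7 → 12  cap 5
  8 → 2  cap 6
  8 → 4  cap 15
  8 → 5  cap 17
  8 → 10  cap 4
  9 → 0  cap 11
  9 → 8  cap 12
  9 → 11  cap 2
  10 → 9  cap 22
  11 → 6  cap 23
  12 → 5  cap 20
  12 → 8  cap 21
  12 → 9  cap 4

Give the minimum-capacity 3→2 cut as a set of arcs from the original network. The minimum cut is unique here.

Min-cut arcs: {(3,1), (8,2), (8,4), (9,11)} (total capacity 46)

augment #1: 3→1→2 push 23
augment #2: 3→12→8→2 push 6
augment #3: 3→12→8→4→2 push 15
augment #4: 3→12→9→11→6→4→2 push 2
max flow = 46; residual-reachable set from 3 gives S-side
cut edges (S→T): {(3,1), (8,2), (8,4), (9,11)} total cap 46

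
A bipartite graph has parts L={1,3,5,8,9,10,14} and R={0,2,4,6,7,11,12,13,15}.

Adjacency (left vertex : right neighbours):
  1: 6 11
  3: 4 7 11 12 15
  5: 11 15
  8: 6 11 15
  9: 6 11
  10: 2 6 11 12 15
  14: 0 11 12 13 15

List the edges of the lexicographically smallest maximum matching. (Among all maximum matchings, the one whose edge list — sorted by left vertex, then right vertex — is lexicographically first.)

Lex-smallest maximum matching: {(1,6), (3,4), (5,11), (8,15), (10,2), (14,0)}

|M| = 6 (so the lex-smallest maximum matching has 6 edges)
process left vertices in ascending order; for each, take the smallest-labelled available neighbour that still permits 6 edges overall, or leave it unmatched if none does
lex-smallest matching: {1-6, 3-4, 5-11, 8-15, 10-2, 14-0}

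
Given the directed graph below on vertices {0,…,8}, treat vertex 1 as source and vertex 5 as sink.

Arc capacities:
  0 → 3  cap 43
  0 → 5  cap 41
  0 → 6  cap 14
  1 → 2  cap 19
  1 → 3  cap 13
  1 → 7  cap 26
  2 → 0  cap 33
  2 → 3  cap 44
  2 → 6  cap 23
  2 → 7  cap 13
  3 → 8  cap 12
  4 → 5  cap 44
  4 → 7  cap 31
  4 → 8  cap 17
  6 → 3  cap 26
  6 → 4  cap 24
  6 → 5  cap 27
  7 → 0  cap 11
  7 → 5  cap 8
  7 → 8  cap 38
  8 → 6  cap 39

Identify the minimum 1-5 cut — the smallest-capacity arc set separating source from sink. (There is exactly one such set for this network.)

augment #1: 1→7→5 push 8
augment #2: 1→2→0→5 push 19
augment #3: 1→7→0→5 push 11
augment #4: 1→3→8→6→5 push 12
augment #5: 1→7→8→6→5 push 7
max flow = 57; residual-reachable set from 1 gives S-side
cut edges (S→T): {(1,2), (1,7), (3,8)} total cap 57

Min-cut arcs: {(1,2), (1,7), (3,8)} (total capacity 57)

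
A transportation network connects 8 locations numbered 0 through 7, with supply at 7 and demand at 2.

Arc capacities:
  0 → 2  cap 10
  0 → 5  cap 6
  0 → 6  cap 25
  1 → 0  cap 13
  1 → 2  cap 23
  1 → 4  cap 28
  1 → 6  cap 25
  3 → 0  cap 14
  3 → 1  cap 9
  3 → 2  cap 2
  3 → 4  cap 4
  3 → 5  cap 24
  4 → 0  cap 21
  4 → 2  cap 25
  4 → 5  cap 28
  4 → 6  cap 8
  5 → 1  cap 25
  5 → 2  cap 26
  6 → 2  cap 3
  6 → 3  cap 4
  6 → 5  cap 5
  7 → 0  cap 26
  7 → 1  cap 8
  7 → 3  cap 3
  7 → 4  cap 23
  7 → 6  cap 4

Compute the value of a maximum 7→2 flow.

Maximum flow value: 62

augment #1: 7→0→2 bottleneck 10, total now 10
augment #2: 7→1→2 bottleneck 8, total now 18
augment #3: 7→3→2 bottleneck 2, total now 20
augment #4: 7→4→2 bottleneck 23, total now 43
augment #5: 7→6→2 bottleneck 3, total now 46
augment #6: 7→0→5→2 bottleneck 6, total now 52
augment #7: 7→3→1→2 bottleneck 1, total now 53
augment #8: 7→6→5→2 bottleneck 1, total now 54
augment #9: 7→0→6→5→2 bottleneck 4, total now 58
augment #10: 7→0→6→3→1→2 bottleneck 4, total now 62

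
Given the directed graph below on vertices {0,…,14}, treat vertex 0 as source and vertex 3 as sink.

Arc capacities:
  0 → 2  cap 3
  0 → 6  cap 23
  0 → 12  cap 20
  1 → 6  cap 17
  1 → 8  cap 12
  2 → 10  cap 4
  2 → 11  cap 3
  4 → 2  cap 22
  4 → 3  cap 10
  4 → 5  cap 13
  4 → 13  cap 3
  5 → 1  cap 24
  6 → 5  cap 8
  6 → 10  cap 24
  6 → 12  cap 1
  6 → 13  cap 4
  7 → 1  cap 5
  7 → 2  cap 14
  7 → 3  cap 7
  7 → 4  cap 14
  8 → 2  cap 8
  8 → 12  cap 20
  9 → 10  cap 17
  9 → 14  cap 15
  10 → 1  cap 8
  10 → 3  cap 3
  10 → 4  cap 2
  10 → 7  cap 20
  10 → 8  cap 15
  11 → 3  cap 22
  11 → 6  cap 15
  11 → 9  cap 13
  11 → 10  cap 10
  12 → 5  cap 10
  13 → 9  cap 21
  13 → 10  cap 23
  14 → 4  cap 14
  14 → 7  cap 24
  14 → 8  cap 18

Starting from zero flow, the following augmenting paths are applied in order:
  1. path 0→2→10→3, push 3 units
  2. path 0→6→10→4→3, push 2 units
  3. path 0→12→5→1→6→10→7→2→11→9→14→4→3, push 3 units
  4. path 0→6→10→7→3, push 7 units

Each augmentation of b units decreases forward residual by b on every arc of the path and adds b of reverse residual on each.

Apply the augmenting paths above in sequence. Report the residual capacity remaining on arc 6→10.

Residual capacity of (6,10): 12

after path 1 (0→2→10→3, push 3): res(6,10)=24
after path 2 (0→6→10→4→3, push 2): res(6,10)=22
after path 3 (0→12→5→1→6→10→7→2→11→9→14→4→3, push 3): res(6,10)=19
after path 4 (0→6→10→7→3, push 7): res(6,10)=12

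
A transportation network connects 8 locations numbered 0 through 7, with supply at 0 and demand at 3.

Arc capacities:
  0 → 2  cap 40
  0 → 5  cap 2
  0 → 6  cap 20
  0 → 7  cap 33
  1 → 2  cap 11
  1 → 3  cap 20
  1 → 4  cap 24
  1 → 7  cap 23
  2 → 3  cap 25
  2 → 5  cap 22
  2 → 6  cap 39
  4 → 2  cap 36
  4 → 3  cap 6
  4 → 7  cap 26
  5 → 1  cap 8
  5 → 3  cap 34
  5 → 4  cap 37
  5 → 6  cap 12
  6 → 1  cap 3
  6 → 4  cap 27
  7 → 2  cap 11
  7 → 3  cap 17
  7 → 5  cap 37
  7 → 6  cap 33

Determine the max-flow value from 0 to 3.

augment #1: 0→2→3 bottleneck 25, total now 25
augment #2: 0→5→3 bottleneck 2, total now 27
augment #3: 0→7→3 bottleneck 17, total now 44
augment #4: 0→2→5→3 bottleneck 15, total now 59
augment #5: 0→6→1→3 bottleneck 3, total now 62
augment #6: 0→6→4→3 bottleneck 6, total now 68
augment #7: 0→7→5→3 bottleneck 16, total now 84
augment #8: 0→6→4→2→5→3 bottleneck 1, total now 85
augment #9: 0→6→4→2→5→1→3 bottleneck 6, total now 91
augment #10: 0→6→4→7→5→1→3 bottleneck 2, total now 93

Maximum flow value: 93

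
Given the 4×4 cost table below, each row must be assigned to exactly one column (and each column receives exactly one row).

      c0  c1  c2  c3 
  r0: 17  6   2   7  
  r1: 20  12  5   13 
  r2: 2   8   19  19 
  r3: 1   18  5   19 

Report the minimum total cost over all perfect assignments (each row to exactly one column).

Minimum assignment cost: 21

optimal assignment: row0→col3 (cost 7), row1→col2 (cost 5), row2→col1 (cost 8), row3→col0 (cost 1)
total = 7 + 5 + 8 + 1 = 21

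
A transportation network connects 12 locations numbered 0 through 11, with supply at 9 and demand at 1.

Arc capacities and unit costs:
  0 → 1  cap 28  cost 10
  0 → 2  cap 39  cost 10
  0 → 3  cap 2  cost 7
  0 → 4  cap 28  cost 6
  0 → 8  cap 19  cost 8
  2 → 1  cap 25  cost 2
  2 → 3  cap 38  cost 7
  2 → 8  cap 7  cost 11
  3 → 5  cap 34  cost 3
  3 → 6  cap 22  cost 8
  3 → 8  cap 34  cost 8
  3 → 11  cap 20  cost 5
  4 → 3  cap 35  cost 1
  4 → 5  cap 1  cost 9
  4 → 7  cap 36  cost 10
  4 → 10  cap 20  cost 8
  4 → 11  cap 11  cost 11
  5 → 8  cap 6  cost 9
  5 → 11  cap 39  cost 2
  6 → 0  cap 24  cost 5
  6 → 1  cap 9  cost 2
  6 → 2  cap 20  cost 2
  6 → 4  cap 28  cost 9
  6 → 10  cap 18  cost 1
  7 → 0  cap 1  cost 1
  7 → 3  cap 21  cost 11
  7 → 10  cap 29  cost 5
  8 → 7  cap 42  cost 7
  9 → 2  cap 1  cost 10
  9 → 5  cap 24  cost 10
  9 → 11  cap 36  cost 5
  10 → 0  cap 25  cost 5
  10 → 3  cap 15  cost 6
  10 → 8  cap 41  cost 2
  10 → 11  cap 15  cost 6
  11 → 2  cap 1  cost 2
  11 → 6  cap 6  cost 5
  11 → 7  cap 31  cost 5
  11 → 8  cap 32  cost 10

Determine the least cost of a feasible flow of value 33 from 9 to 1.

shortest-cost path #1: 9→11→2→1 push 1 @ unit cost 9 (adds 9)
shortest-cost path #2: 9→2→1 push 1 @ unit cost 12 (adds 12)
shortest-cost path #3: 9→11→6→1 push 6 @ unit cost 12 (adds 72)
shortest-cost path #4: 9→11→7→0→1 push 1 @ unit cost 21 (adds 21)
shortest-cost path #5: 9→11→7→10→0→1 push 24 @ unit cost 30 (adds 720)
total cost = 834

Minimum cost for 33 units: 834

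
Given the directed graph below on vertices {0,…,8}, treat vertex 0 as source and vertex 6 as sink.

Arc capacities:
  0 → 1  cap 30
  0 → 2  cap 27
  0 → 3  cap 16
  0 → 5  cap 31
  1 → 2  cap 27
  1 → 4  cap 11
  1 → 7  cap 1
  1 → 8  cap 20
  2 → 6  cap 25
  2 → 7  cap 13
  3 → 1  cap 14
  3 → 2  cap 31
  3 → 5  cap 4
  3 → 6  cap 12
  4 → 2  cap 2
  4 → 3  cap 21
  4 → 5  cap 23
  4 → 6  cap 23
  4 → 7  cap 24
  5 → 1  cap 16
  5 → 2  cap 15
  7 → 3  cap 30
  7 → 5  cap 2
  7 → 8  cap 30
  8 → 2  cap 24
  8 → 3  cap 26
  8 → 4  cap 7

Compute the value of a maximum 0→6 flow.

Maximum flow value: 55

augment #1: 0→2→6 bottleneck 25, total now 25
augment #2: 0→3→6 bottleneck 12, total now 37
augment #3: 0→1→4→6 bottleneck 11, total now 48
augment #4: 0→1→8→4→6 bottleneck 7, total now 55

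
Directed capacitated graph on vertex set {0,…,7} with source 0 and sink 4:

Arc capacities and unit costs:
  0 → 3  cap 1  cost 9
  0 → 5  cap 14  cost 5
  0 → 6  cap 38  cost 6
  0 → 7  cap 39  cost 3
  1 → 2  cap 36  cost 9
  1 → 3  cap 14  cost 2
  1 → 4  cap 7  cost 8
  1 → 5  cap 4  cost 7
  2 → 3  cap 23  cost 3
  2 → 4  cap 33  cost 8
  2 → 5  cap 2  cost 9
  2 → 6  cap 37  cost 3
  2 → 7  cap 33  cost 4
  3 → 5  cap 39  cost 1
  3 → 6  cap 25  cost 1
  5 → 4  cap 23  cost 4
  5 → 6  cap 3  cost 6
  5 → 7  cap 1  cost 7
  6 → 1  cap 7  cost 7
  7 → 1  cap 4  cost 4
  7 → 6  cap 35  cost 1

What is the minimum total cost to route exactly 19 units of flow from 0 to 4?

Minimum cost for 19 units: 196

shortest-cost path #1: 0→5→4 push 14 @ unit cost 9 (adds 126)
shortest-cost path #2: 0→3→5→4 push 1 @ unit cost 14 (adds 14)
shortest-cost path #3: 0→7→1→3→5→4 push 4 @ unit cost 14 (adds 56)
total cost = 196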